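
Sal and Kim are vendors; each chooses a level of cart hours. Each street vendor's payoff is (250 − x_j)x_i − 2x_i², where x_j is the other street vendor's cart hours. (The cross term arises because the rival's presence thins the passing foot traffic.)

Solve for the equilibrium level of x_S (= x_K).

50

Sal's payoff is (250 − x_K)x_S − 2x_S².
∂π/∂x_S = 250 − x_K − 4x_S = 0, so x_S = 62.5 − 0.25x_K.
Setting x_S = x_K in the reaction function: x_S = 62.5 − 0.25x_S, so x_S = 62.5 / 1.25 = 50.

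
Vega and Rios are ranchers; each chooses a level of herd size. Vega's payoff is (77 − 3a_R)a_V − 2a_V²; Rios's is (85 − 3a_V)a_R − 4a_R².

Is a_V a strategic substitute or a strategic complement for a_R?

Expanding Vega's payoff: 77a_V − 3a_Ra_V − 2a_V².
∂π/∂a_V = 77 − 3a_R − 4a_V = 0, so a_V = 19.25 − 0.75a_R.
The best-response slope da_V/da_R = −0.75 < 0: the reaction function is downward-sloping, so the choices are strategic substitutes.

strategic substitutes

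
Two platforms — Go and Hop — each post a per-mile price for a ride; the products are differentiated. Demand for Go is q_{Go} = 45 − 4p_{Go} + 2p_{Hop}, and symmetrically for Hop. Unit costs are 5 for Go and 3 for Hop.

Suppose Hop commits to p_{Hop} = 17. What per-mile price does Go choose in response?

12.375

Go's profit: π = (p_{Go} − 5)(45 − 4p_{Go} + 2p_{Hop}).
∂π/∂p_{Go} = 65 − 8p_{Go} + 2p_{Hop} = 0 ⇒ p_{Go} = 8.125 + 0.25p_{Hop}.
At p_{Hop} = 17: p_{Go} = 8.125 + 0.25·17 = 12.375.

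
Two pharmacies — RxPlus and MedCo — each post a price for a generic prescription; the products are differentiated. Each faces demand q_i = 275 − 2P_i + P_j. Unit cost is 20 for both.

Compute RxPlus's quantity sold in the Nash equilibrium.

170

RxPlus's profit: π = (P_{RxPlus} − 20)(275 − 2P_{RxPlus} + P_{MedCo}).
∂π/∂P_{RxPlus} = 315 − 4P_{RxPlus} + P_{MedCo} = 0 ⇒ P_{RxPlus} = 78.75 + 0.25P_{MedCo}.
By symmetry P_{MedCo} = P_{RxPlus}; substituting into the reaction function, 0.75P_{RxPlus} = 78.75 and P_{RxPlus} = 105.
q_{RxPlus} = 275 − 2·105 + 105 = 170.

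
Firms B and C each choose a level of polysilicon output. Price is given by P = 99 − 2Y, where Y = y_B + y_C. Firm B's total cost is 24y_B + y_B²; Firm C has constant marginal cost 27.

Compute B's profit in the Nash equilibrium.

182.52

Firm B's profit: π = y_B(99 − 2(y_B + y_C)) − 24y_B − y_B².
∂π/∂y_B = 75 − 6y_B − 2y_C = 0, so y_B = 12.5 − (1/3)y_C.
For C: ∂π/∂y_C = 72 − 4y_C − 2y_B = 0 ⇒ y_C = 18 − 0.5y_B.
Solving the two reaction functions simultaneously: (1 − (−1/3)(−0.5))y_B = 12.5 − (1/3)·18, so (5/6)y_B = 6.5 and y_B = 7.8.
Then y_C = 18 − 0.5·7.8 = 14.1.
Price P = 99 − 2·21.9 = 55.2.
B's profit: (55.2 − 24)·7.8 − (7.8)² = 182.52.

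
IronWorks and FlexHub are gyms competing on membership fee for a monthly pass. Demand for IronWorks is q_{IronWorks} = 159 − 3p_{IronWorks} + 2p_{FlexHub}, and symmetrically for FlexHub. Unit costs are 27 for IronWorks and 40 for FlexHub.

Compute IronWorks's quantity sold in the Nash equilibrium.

IronWorks's profit: π = (p_{IronWorks} − 27)(159 − 3p_{IronWorks} + 2p_{FlexHub}).
∂π/∂p_{IronWorks} = 240 − 6p_{IronWorks} + 2p_{FlexHub} = 0 ⇒ p_{IronWorks} = 40 + (1/3)p_{FlexHub}.
Similarly p_{FlexHub} = 46.5 + (1/3)p_{IronWorks}.
Plugging p_{FlexHub} into IronWorks's best response: p_{IronWorks} = 40 + (1/3)(46.5 + (1/3)p_{IronWorks}) ⇒ (8/9)p_{IronWorks} = 55.5, so p_{IronWorks} = 62.4375.
Then p_{FlexHub} = 46.5 + (1/3)·62.4375 = 67.3125.
q_{IronWorks} = 159 − 3·62.4375 + 2·67.3125 = 106.3125.

106.3125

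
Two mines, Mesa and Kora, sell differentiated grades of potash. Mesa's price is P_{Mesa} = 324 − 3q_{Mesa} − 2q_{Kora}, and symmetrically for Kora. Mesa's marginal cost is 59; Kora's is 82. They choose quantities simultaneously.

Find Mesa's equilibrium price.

162.6875

Mine Mesa's profit: π = q_{Mesa}(324 − 3q_{Mesa} − 2q_{Kora}) − 59q_{Mesa}.
∂π/∂q_{Mesa} = 265 − 6q_{Mesa} − 2q_{Kora} = 0 ⇒ q_{Mesa} = 265/6 − (1/3)q_{Kora}.
Similarly q_{Kora} = 121/3 − (1/3)q_{Mesa}.
Substituting the second reaction function into the first: q_{Mesa} = 265/6 − (1/3)(121/3 − (1/3)q_{Mesa}), which gives (8/9)q_{Mesa} = 553/18 ⇒ q_{Mesa} = 34.5625.
Then q_{Kora} = 121/3 − (1/3)·34.5625 = 28.8125.
P_{Mesa} = 324 − 3·34.5625 − 2·28.8125 = 162.6875.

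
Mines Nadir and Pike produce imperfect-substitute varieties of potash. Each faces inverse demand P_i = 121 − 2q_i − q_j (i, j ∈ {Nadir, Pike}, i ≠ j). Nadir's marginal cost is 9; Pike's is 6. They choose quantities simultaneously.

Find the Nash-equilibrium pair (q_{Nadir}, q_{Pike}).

22.2, 23.2

Mine Nadir's profit: π = q_{Nadir}(121 − 2q_{Nadir} − q_{Pike}) − 9q_{Nadir}.
∂π/∂q_{Nadir} = 112 − 4q_{Nadir} − q_{Pike} = 0 ⇒ q_{Nadir} = 28 − 0.25q_{Pike}.
Similarly q_{Pike} = 28.75 − 0.25q_{Nadir}.
Solving the two reaction functions simultaneously: (1 − (−0.25)(−0.25))q_{Nadir} = 28 − 0.25·28.75, so 0.9375q_{Nadir} = 20.8125 and q_{Nadir} = 22.2.
Then q_{Pike} = 28.75 − 0.25·22.2 = 23.2.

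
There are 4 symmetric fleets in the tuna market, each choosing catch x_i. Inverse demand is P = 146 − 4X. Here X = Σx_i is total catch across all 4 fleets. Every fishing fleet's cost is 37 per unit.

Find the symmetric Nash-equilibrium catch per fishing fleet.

5.45

A representative fishing fleet's profit is π_i = x_i(146 − 4X) − 37x_i, with X = x_i + Σ_{j≠i} x_j.
First-order condition: 109 − 8x_i − 4Σ_{j≠i} x_j = 0.
In a symmetric equilibrium every fishing fleet chooses the same x, so Σ_{j≠i} x_j = 3x. The condition becomes 109 − 20x = 0, giving x = 109/20 = 5.45.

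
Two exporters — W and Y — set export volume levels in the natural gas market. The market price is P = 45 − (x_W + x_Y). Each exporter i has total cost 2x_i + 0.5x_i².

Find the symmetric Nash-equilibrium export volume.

Exporter W's profit: π = x_W(45 − (x_W + x_Y)) − 2x_W − 0.5x_W².
∂π/∂x_W = 43 − 3x_W − x_Y = 0, so x_W = 43/3 − (1/3)x_Y.
Setting x_W = x_Y in the reaction function: x_W = 43/3 − (1/3)x_W, so x_W = (43/3) / (4/3) = 10.75.

10.75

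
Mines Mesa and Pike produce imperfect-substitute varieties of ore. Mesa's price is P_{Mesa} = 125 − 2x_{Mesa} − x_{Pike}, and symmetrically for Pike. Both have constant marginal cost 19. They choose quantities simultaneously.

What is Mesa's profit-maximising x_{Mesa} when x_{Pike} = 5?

Mine Mesa's profit: π = x_{Mesa}(125 − 2x_{Mesa} − x_{Pike}) − 19x_{Mesa}.
∂π/∂x_{Mesa} = 106 − 4x_{Mesa} − x_{Pike} = 0 ⇒ x_{Mesa} = 26.5 − 0.25x_{Pike}.
At x_{Pike} = 5: x_{Mesa} = 26.5 − 0.25·5 = 25.25.

25.25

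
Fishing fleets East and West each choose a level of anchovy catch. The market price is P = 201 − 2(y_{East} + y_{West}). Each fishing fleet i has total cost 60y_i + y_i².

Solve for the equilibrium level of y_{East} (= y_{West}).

17.625

Fishing fleet East's profit: π = y_{East}(201 − 2(y_{East} + y_{West})) − 60y_{East} − y_{East}².
∂π/∂y_{East} = 141 − 6y_{East} − 2y_{West} = 0, so y_{East} = 23.5 − (1/3)y_{West}.
By symmetry y_{West} = y_{East}; substituting into the reaction function, (4/3)y_{East} = 23.5 and y_{East} = 17.625.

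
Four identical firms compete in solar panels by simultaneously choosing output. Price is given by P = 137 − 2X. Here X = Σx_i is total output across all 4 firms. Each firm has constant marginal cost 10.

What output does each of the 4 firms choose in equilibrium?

12.7

A representative firm's profit is π_i = x_i(137 − 2X) − 10x_i, with X = x_i + Σ_{j≠i} x_j.
First-order condition: 127 − 4x_i − 2Σ_{j≠i} x_j = 0.
With identical firms, set every x_j = x: then 127 − 4x − 6x = 0, i.e. x = 127/10 = 12.7.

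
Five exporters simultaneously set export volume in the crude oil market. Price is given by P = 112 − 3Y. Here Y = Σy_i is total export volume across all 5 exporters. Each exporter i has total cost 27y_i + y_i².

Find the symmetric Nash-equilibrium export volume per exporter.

A representative exporter's profit is π_i = y_i(112 − 3Y) − 27y_i − y_i², with Y = y_i + Σ_{j≠i} y_j.
First-order condition: 85 − 8y_i − 3Σ_{j≠i} y_j = 0.
In a symmetric equilibrium every exporter chooses the same y, so Σ_{j≠i} y_j = 4y. The condition becomes 85 − 20y = 0, giving y = 85/20 = 4.25.

4.25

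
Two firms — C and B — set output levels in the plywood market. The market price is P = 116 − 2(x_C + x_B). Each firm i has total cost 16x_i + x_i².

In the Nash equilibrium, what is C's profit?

Firm C's profit: π = x_C(116 − 2(x_C + x_B)) − 16x_C − x_C².
∂π/∂x_C = 100 − 6x_C − 2x_B = 0, so x_C = 50/3 − (1/3)x_B.
The game is symmetric, so in equilibrium x_B = x_C: the reaction function gives (4/3)x_C = 50/3, hence x_C = 12.5.
Price P = 116 − 2·25 = 66.
C's profit: (66 − 16)·12.5 − (12.5)² = 468.75.

468.75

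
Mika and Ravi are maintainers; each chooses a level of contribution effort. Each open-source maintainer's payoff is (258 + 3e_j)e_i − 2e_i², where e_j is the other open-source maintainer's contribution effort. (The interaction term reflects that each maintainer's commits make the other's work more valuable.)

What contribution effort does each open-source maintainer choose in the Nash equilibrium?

258

Mika's payoff is (258 + 3e_R)e_M − 2e_M².
∂π/∂e_M = 258 + 3e_R − 4e_M = 0, so e_M = 64.5 + 0.75e_R.
By symmetry e_R = e_M; substituting into the reaction function, 0.25e_M = 64.5 and e_M = 258.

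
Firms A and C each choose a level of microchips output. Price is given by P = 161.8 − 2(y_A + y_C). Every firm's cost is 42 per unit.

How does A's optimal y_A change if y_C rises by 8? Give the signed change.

Firm A's profit: π = y_A(161.8 − 2(y_A + y_C)) − 42y_A.
∂π/∂y_A = 119.8 − 4y_A − 2y_C = 0, so y_A = 29.95 − 0.5y_C.
The reaction-function slope is −0.5, so an 8-unit rise in y_C moves y_A by −0.5 × 8 = −4. A's best response falls — the actions are strategic substitutes.

-4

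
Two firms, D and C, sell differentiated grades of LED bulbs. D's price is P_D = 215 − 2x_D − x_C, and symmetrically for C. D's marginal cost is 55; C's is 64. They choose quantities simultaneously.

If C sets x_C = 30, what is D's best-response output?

Firm D's profit: π = x_D(215 − 2x_D − x_C) − 55x_D.
∂π/∂x_D = 160 − 4x_D − x_C = 0 ⇒ x_D = 40 − 0.25x_C.
At x_C = 30: x_D = 40 − 0.25·30 = 32.5.

32.5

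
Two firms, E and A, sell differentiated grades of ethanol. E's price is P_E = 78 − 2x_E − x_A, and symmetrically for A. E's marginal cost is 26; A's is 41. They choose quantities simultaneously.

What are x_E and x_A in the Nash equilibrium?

11.4, 6.4

Firm E's profit: π = x_E(78 − 2x_E − x_A) − 26x_E.
∂π/∂x_E = 52 − 4x_E − x_A = 0 ⇒ x_E = 13 − 0.25x_A.
Similarly x_A = 9.25 − 0.25x_E.
Substituting the second reaction function into the first: x_E = 13 − 0.25(9.25 − 0.25x_E), which gives 0.9375x_E = 10.6875 ⇒ x_E = 11.4.
Then x_A = 9.25 − 0.25·11.4 = 6.4.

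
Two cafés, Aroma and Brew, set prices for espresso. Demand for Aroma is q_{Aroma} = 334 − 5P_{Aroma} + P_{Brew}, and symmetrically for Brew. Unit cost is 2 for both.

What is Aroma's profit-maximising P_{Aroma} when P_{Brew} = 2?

34.6

Aroma's profit: π = (P_{Aroma} − 2)(334 − 5P_{Aroma} + P_{Brew}).
∂π/∂P_{Aroma} = 344 − 10P_{Aroma} + P_{Brew} = 0 ⇒ P_{Aroma} = 34.4 + 0.1P_{Brew}.
At P_{Brew} = 2: P_{Aroma} = 34.4 + 0.1·2 = 34.6.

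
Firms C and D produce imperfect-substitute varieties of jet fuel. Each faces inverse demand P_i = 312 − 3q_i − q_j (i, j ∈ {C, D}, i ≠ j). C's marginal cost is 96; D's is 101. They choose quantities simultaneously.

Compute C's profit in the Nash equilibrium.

2883

Firm C's profit: π = q_C(312 − 3q_C − q_D) − 96q_C.
∂π/∂q_C = 216 − 6q_C − q_D = 0 ⇒ q_C = 36 − (1/6)q_D.
Similarly q_D = 211/6 − (1/6)q_C.
Solving the two reaction functions simultaneously: (1 − (−1/6)(−1/6))q_C = 36 − (1/6)·(211/6), so (35/36)q_C = 1085/36 and q_C = 31.
Then q_D = 211/6 − (1/6)·31 = 30.
P_C = 312 − 3·31 − 30 = 189.
Profit = (189 − 96)·31 = 2883.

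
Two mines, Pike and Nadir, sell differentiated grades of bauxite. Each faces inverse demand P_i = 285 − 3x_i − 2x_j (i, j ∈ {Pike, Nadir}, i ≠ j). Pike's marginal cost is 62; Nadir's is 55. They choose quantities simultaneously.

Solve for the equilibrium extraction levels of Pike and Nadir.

27.4375, 29.1875

Mine Pike's profit: π = x_{Pike}(285 − 3x_{Pike} − 2x_{Nadir}) − 62x_{Pike}.
∂π/∂x_{Pike} = 223 − 6x_{Pike} − 2x_{Nadir} = 0 ⇒ x_{Pike} = 223/6 − (1/3)x_{Nadir}.
Similarly x_{Nadir} = 115/3 − (1/3)x_{Pike}.
Substituting the second reaction function into the first: x_{Pike} = 223/6 − (1/3)(115/3 − (1/3)x_{Pike}), which gives (8/9)x_{Pike} = 439/18 ⇒ x_{Pike} = 27.4375.
Then x_{Nadir} = 115/3 − (1/3)·27.4375 = 29.1875.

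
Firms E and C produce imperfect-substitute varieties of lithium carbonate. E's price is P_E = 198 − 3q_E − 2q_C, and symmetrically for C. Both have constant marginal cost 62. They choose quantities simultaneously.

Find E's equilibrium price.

Firm E's profit: π = q_E(198 − 3q_E − 2q_C) − 62q_E.
∂π/∂q_E = 136 − 6q_E − 2q_C = 0 ⇒ q_E = 68/3 − (1/3)q_C.
Setting q_E = q_C in the reaction function: q_E = 68/3 − (1/3)q_E, so q_E = (68/3) / (4/3) = 17.
P_E = 198 − 3·17 − 2·17 = 113.

113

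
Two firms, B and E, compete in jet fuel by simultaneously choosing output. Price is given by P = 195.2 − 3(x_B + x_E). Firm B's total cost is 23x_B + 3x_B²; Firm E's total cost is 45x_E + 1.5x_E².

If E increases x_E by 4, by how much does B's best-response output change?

Firm B's profit: π = x_B(195.2 − 3(x_B + x_E)) − 23x_B − 3x_B².
∂π/∂x_B = 172.2 − 12x_B − 3x_E = 0, so x_B = 14.35 − 0.25x_E.
The reaction-function slope is −0.25, so a 4-unit rise in x_E moves x_B by −0.25 × 4 = −1. B's best response falls — the actions are strategic substitutes.

-1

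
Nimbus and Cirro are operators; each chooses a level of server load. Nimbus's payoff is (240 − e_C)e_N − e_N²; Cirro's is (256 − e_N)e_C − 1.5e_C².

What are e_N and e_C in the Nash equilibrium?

Expanding Nimbus's payoff: 240e_N − e_Ce_N − e_N².
∂π/∂e_N = 240 − e_C − 2e_N = 0, so e_N = 120 − 0.5e_C.
Likewise for Cirro: e_C = 256/3 − (1/3)e_N.
Solving the two reaction functions simultaneously: (1 − (−0.5)(−1/3))e_N = 120 − 0.5·(256/3), so (5/6)e_N = 232/3 and e_N = 92.8.
Then e_C = 256/3 − (1/3)·92.8 = 54.4.

92.8, 54.4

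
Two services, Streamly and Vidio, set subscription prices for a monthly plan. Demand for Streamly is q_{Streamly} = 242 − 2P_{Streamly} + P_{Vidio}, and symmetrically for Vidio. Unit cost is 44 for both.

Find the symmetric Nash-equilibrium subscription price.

110

Streamly's profit: π = (P_{Streamly} − 44)(242 − 2P_{Streamly} + P_{Vidio}).
∂π/∂P_{Streamly} = 330 − 4P_{Streamly} + P_{Vidio} = 0 ⇒ P_{Streamly} = 82.5 + 0.25P_{Vidio}.
By symmetry P_{Vidio} = P_{Streamly}; substituting into the reaction function, 0.75P_{Streamly} = 82.5 and P_{Streamly} = 110.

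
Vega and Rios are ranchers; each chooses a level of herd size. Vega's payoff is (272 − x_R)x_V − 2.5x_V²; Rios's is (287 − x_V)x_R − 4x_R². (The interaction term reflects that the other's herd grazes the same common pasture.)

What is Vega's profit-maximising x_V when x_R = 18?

50.8

Expanding Vega's payoff: 272x_V − x_Rx_V − 2.5x_V².
∂π/∂x_V = 272 − x_R − 5x_V = 0, so x_V = 54.4 − 0.2x_R.
At x_R = 18: x_V = 54.4 − 0.2·18 = 50.8.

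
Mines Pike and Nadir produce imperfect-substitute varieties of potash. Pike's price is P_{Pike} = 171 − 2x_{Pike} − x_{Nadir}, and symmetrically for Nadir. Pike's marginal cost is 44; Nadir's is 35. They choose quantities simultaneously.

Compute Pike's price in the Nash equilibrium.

Mine Pike's profit: π = x_{Pike}(171 − 2x_{Pike} − x_{Nadir}) − 44x_{Pike}.
∂π/∂x_{Pike} = 127 − 4x_{Pike} − x_{Nadir} = 0 ⇒ x_{Pike} = 31.75 − 0.25x_{Nadir}.
Similarly x_{Nadir} = 34 − 0.25x_{Pike}.
Solving the two reaction functions simultaneously: (1 − (−0.25)(−0.25))x_{Pike} = 31.75 − 0.25·34, so 0.9375x_{Pike} = 23.25 and x_{Pike} = 24.8.
Then x_{Nadir} = 34 − 0.25·24.8 = 27.8.
P_{Pike} = 171 − 2·24.8 − 27.8 = 93.6.

93.6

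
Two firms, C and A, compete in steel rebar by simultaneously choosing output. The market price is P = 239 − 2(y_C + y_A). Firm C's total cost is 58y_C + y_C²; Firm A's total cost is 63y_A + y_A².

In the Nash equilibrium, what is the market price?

Firm C's profit: π = y_C(239 − 2(y_C + y_A)) − 58y_C − y_C².
∂π/∂y_C = 181 − 6y_C − 2y_A = 0, so y_C = 181/6 − (1/3)y_A.
By the same steps for A: y_A = 88/3 − (1/3)y_C.
Solving the two reaction functions simultaneously: (1 − (−1/3)(−1/3))y_C = 181/6 − (1/3)·(88/3), so (8/9)y_C = 367/18 and y_C = 22.9375.
Then y_A = 88/3 − (1/3)·22.9375 = 21.6875.
Equilibrium price: P = 239 − 2·44.625 = 149.75.

149.75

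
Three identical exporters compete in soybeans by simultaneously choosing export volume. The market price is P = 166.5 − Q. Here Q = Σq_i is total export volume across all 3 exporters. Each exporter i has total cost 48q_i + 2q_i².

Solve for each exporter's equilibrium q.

14.8125

A representative exporter's profit is π_i = q_i(166.5 − Q) − 48q_i − 2q_i², with Q = q_i + Σ_{j≠i} q_j.
First-order condition: 118.5 − 6q_i − Σ_{j≠i} q_j = 0.
In a symmetric equilibrium every exporter chooses the same q, so Σ_{j≠i} q_j = 2q. The condition becomes 118.5 − 8q = 0, giving q = 118.5/8 = 14.8125.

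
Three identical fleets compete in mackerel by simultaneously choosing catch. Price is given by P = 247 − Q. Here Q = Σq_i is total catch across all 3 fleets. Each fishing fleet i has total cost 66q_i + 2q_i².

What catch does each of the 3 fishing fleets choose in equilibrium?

A representative fishing fleet's profit is π_i = q_i(247 − Q) − 66q_i − 2q_i², with Q = q_i + Σ_{j≠i} q_j.
First-order condition: 181 − 6q_i − Σ_{j≠i} q_j = 0.
Imposing symmetry (q_j = q for all j) turns Σ_{j≠i} q_j into 2q, so 181 = 8q and q = 22.625.

22.625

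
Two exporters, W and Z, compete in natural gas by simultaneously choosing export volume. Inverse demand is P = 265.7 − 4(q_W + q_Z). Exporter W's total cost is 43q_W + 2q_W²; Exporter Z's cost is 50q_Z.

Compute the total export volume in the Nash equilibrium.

Exporter W's profit: π = q_W(265.7 − 4(q_W + q_Z)) − 43q_W − 2q_W².
∂π/∂q_W = 222.7 − 12q_W − 4q_Z = 0, so q_W = 2227/120 − (1/3)q_Z.
For Z: ∂π/∂q_Z = 215.7 − 8q_Z − 4q_W = 0 ⇒ q_Z = 26.9625 − 0.5q_W.
Substituting the second reaction function into the first: q_W = 2227/120 − (1/3)(26.9625 − 0.5q_W), which gives (5/6)q_W = 2297/240 ⇒ q_W = 11.485.
Then q_Z = 26.9625 − 0.5·11.485 = 21.22.
Total export volume: 11.485 + 21.22 = 32.705.

32.705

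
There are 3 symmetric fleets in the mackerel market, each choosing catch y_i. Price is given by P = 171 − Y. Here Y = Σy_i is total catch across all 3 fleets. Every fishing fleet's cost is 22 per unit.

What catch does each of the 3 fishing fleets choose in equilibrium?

A representative fishing fleet's profit is π_i = y_i(171 − Y) − 22y_i, with Y = y_i + Σ_{j≠i} y_j.
First-order condition: 149 − 2y_i − Σ_{j≠i} y_j = 0.
Imposing symmetry (y_j = y for all j) turns Σ_{j≠i} y_j into 2y, so 149 = 4y and y = 37.25.

37.25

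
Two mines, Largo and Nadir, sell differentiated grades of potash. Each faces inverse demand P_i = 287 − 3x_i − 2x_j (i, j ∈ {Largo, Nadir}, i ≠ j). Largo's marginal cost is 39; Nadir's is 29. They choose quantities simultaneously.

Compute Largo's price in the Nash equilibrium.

Mine Largo's profit: π = x_{Largo}(287 − 3x_{Largo} − 2x_{Nadir}) − 39x_{Largo}.
∂π/∂x_{Largo} = 248 − 6x_{Largo} − 2x_{Nadir} = 0 ⇒ x_{Largo} = 124/3 − (1/3)x_{Nadir}.
Similarly x_{Nadir} = 43 − (1/3)x_{Largo}.
Substituting the second reaction function into the first: x_{Largo} = 124/3 − (1/3)(43 − (1/3)x_{Largo}), which gives (8/9)x_{Largo} = 27 ⇒ x_{Largo} = 30.375.
Then x_{Nadir} = 43 − (1/3)·30.375 = 32.875.
P_{Largo} = 287 − 3·30.375 − 2·32.875 = 130.125.

130.125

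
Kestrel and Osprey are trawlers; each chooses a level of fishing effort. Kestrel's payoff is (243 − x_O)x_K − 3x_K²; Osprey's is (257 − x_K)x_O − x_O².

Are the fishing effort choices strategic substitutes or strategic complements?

strategic substitutes

Expanding Kestrel's payoff: 243x_K − x_Ox_K − 3x_K².
∂π/∂x_K = 243 − x_O − 6x_K = 0, so x_K = 40.5 − (1/6)x_O.
The best-response slope dx_K/dx_O = −1/6 < 0: the reaction function is downward-sloping, so the choices are strategic substitutes.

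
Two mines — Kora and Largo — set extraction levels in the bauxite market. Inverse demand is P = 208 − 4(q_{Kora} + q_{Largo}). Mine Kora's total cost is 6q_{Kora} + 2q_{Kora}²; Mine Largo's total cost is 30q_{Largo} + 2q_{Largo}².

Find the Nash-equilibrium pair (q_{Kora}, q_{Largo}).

Mine Kora's profit: π = q_{Kora}(208 − 4(q_{Kora} + q_{Largo})) − 6q_{Kora} − 2q_{Kora}².
∂π/∂q_{Kora} = 202 − 12q_{Kora} − 4q_{Largo} = 0, so q_{Kora} = 101/6 − (1/3)q_{Largo}.
By the same steps for Largo: q_{Largo} = 89/6 − (1/3)q_{Kora}.
Solving the two reaction functions simultaneously: (1 − (−1/3)(−1/3))q_{Kora} = 101/6 − (1/3)·(89/6), so (8/9)q_{Kora} = 107/9 and q_{Kora} = 13.375.
Then q_{Largo} = 89/6 − (1/3)·13.375 = 10.375.

13.375, 10.375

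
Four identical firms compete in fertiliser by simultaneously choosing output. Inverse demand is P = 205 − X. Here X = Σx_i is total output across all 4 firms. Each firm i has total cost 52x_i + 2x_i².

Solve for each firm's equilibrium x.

17

A representative firm's profit is π_i = x_i(205 − X) − 52x_i − 2x_i², with X = x_i + Σ_{j≠i} x_j.
First-order condition: 153 − 6x_i − Σ_{j≠i} x_j = 0.
With identical firms, set every x_j = x: then 153 − 6x − 3x = 0, i.e. x = 153/9 = 17.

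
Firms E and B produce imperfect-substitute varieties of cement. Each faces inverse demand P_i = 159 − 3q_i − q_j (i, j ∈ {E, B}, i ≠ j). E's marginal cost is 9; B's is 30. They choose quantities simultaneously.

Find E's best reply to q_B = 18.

Firm E's profit: π = q_E(159 − 3q_E − q_B) − 9q_E.
∂π/∂q_E = 150 − 6q_E − q_B = 0 ⇒ q_E = 25 − (1/6)q_B.
At q_B = 18: q_E = 25 − (1/6)·18 = 22.

22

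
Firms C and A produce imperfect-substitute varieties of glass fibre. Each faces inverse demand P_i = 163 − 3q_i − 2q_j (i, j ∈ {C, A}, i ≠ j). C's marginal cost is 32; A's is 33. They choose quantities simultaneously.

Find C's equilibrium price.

81.3125

Firm C's profit: π = q_C(163 − 3q_C − 2q_A) − 32q_C.
∂π/∂q_C = 131 − 6q_C − 2q_A = 0 ⇒ q_C = 131/6 − (1/3)q_A.
Similarly q_A = 65/3 − (1/3)q_C.
Plugging q_A into C's best response: q_C = 131/6 − (1/3)(65/3 − (1/3)q_C) ⇒ (8/9)q_C = 263/18, so q_C = 16.4375.
Then q_A = 65/3 − (1/3)·16.4375 = 16.1875.
P_C = 163 − 3·16.4375 − 2·16.1875 = 81.3125.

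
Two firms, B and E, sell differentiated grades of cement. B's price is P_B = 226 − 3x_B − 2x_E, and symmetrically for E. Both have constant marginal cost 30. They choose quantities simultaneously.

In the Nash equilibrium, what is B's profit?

1800.75

Firm B's profit: π = x_B(226 − 3x_B − 2x_E) − 30x_B.
∂π/∂x_B = 196 − 6x_B − 2x_E = 0 ⇒ x_B = 98/3 − (1/3)x_E.
The game is symmetric, so in equilibrium x_E = x_B: the reaction function gives (4/3)x_B = 98/3, hence x_B = 24.5.
P_B = 226 − 3·24.5 − 2·24.5 = 103.5.
Profit = (103.5 − 30)·24.5 = 1800.75.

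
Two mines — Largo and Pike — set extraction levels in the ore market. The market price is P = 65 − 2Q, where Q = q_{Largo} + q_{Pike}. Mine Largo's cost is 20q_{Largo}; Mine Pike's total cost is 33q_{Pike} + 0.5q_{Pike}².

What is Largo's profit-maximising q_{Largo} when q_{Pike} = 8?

Mine Largo's profit: π = q_{Largo}(65 − 2(q_{Largo} + q_{Pike})) − 20q_{Largo}.
∂π/∂q_{Largo} = 45 − 4q_{Largo} − 2q_{Pike} = 0, so q_{Largo} = 11.25 − 0.5q_{Pike}.
At q_{Pike} = 8: q_{Largo} = 11.25 − 0.5·8 = 7.25.

7.25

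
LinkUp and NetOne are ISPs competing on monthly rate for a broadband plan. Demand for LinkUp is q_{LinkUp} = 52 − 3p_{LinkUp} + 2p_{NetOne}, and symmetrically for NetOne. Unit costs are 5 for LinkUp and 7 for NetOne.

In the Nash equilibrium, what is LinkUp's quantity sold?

LinkUp's profit: π = (p_{LinkUp} − 5)(52 − 3p_{LinkUp} + 2p_{NetOne}).
∂π/∂p_{LinkUp} = 67 − 6p_{LinkUp} + 2p_{NetOne} = 0 ⇒ p_{LinkUp} = 67/6 + (1/3)p_{NetOne}.
Similarly p_{NetOne} = 73/6 + (1/3)p_{LinkUp}.
Substituting the second reaction function into the first: p_{LinkUp} = 67/6 + (1/3)(73/6 + (1/3)p_{LinkUp}), which gives (8/9)p_{LinkUp} = 137/9 ⇒ p_{LinkUp} = 17.125.
Then p_{NetOne} = 73/6 + (1/3)·17.125 = 17.875.
q_{LinkUp} = 52 − 3·17.125 + 2·17.875 = 36.375.

36.375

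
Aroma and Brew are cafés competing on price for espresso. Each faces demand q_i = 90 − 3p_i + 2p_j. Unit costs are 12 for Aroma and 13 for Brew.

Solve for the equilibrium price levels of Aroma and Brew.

31.6875, 32.0625

Aroma's profit: π = (p_{Aroma} − 12)(90 − 3p_{Aroma} + 2p_{Brew}).
∂π/∂p_{Aroma} = 126 − 6p_{Aroma} + 2p_{Brew} = 0 ⇒ p_{Aroma} = 21 + (1/3)p_{Brew}.
Similarly p_{Brew} = 21.5 + (1/3)p_{Aroma}.
Plugging p_{Brew} into Aroma's best response: p_{Aroma} = 21 + (1/3)(21.5 + (1/3)p_{Aroma}) ⇒ (8/9)p_{Aroma} = 169/6, so p_{Aroma} = 31.6875.
Then p_{Brew} = 21.5 + (1/3)·31.6875 = 32.0625.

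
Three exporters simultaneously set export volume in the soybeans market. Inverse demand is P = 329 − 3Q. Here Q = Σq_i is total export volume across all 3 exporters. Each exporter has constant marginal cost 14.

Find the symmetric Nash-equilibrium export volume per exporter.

A representative exporter's profit is π_i = q_i(329 − 3Q) − 14q_i, with Q = q_i + Σ_{j≠i} q_j.
First-order condition: 315 − 6q_i − 3Σ_{j≠i} q_j = 0.
Imposing symmetry (q_j = q for all j) turns Σ_{j≠i} q_j into 2q, so 315 = 12q and q = 26.25.

26.25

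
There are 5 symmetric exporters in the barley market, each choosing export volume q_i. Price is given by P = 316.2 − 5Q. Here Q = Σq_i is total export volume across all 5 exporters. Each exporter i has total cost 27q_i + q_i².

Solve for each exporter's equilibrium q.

9.0375

A representative exporter's profit is π_i = q_i(316.2 − 5Q) − 27q_i − q_i², with Q = q_i + Σ_{j≠i} q_j.
First-order condition: 289.2 − 12q_i − 5Σ_{j≠i} q_j = 0.
Imposing symmetry (q_j = q for all j) turns Σ_{j≠i} q_j into 4q, so 289.2 = 32q and q = 9.0375.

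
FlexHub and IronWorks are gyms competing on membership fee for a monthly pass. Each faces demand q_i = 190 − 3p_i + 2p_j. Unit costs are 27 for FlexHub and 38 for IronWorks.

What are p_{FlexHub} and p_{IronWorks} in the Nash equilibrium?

69.8125, 73.9375

FlexHub's profit: π = (p_{FlexHub} − 27)(190 − 3p_{FlexHub} + 2p_{IronWorks}).
∂π/∂p_{FlexHub} = 271 − 6p_{FlexHub} + 2p_{IronWorks} = 0 ⇒ p_{FlexHub} = 271/6 + (1/3)p_{IronWorks}.
Similarly p_{IronWorks} = 152/3 + (1/3)p_{FlexHub}.
Plugging p_{IronWorks} into FlexHub's best response: p_{FlexHub} = 271/6 + (1/3)(152/3 + (1/3)p_{FlexHub}) ⇒ (8/9)p_{FlexHub} = 1117/18, so p_{FlexHub} = 69.8125.
Then p_{IronWorks} = 152/3 + (1/3)·69.8125 = 73.9375.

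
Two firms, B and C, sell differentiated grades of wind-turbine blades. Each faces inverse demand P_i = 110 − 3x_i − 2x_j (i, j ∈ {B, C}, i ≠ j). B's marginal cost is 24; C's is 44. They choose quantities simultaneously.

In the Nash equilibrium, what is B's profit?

432

Firm B's profit: π = x_B(110 − 3x_B − 2x_C) − 24x_B.
∂π/∂x_B = 86 − 6x_B − 2x_C = 0 ⇒ x_B = 43/3 − (1/3)x_C.
Similarly x_C = 11 − (1/3)x_B.
Solving the two reaction functions simultaneously: (1 − (−1/3)(−1/3))x_B = 43/3 − (1/3)·11, so (8/9)x_B = 32/3 and x_B = 12.
Then x_C = 11 − (1/3)·12 = 7.
P_B = 110 − 3·12 − 2·7 = 60.
Profit = (60 − 24)·12 = 432.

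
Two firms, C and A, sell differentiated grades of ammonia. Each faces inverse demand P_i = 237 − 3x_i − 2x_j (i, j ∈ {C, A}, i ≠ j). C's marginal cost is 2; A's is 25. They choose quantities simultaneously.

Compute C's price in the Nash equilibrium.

94.4375

Firm C's profit: π = x_C(237 − 3x_C − 2x_A) − 2x_C.
∂π/∂x_C = 235 − 6x_C − 2x_A = 0 ⇒ x_C = 235/6 − (1/3)x_A.
Similarly x_A = 106/3 − (1/3)x_C.
Substituting the second reaction function into the first: x_C = 235/6 − (1/3)(106/3 − (1/3)x_C), which gives (8/9)x_C = 493/18 ⇒ x_C = 30.8125.
Then x_A = 106/3 − (1/3)·30.8125 = 25.0625.
P_C = 237 − 3·30.8125 − 2·25.0625 = 94.4375.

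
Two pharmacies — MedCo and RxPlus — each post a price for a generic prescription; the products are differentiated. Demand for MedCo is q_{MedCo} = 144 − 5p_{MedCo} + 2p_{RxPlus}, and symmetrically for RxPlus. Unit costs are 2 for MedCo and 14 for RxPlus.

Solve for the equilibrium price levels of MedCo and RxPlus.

20.5, 25.5

MedCo's profit: π = (p_{MedCo} − 2)(144 − 5p_{MedCo} + 2p_{RxPlus}).
∂π/∂p_{MedCo} = 154 − 10p_{MedCo} + 2p_{RxPlus} = 0 ⇒ p_{MedCo} = 15.4 + 0.2p_{RxPlus}.
Similarly p_{RxPlus} = 21.4 + 0.2p_{MedCo}.
Solving the two reaction functions simultaneously: (1 − (0.2)(0.2))p_{MedCo} = 15.4 + 0.2·21.4, so 0.96p_{MedCo} = 19.68 and p_{MedCo} = 20.5.
Then p_{RxPlus} = 21.4 + 0.2·20.5 = 25.5.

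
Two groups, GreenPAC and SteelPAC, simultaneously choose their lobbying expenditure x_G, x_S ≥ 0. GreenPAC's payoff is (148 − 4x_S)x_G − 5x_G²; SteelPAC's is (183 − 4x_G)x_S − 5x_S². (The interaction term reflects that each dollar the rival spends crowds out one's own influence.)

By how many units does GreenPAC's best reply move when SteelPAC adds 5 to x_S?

-2

Expanding GreenPAC's payoff: 148x_G − 4x_Sx_G − 5x_G².
∂π/∂x_G = 148 − 4x_S − 10x_G = 0, so x_G = 14.8 − 0.4x_S.
The reaction-function slope is −0.4, so a 5-unit rise in x_S moves x_G by −0.4 × 5 = −2. GreenPAC's best response falls — the actions are strategic substitutes.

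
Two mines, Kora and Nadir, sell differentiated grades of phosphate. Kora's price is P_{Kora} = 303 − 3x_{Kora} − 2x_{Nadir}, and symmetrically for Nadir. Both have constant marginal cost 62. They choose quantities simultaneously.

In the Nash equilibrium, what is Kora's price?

152.375

Mine Kora's profit: π = x_{Kora}(303 − 3x_{Kora} − 2x_{Nadir}) − 62x_{Kora}.
∂π/∂x_{Kora} = 241 − 6x_{Kora} − 2x_{Nadir} = 0 ⇒ x_{Kora} = 241/6 − (1/3)x_{Nadir}.
Setting x_{Kora} = x_{Nadir} in the reaction function: x_{Kora} = 241/6 − (1/3)x_{Kora}, so x_{Kora} = (241/6) / (4/3) = 30.125.
P_{Kora} = 303 − 3·30.125 − 2·30.125 = 152.375.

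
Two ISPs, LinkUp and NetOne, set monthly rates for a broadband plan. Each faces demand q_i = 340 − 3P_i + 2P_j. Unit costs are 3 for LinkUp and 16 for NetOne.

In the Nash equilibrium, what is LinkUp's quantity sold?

LinkUp's profit: π = (P_{LinkUp} − 3)(340 − 3P_{LinkUp} + 2P_{NetOne}).
∂π/∂P_{LinkUp} = 349 − 6P_{LinkUp} + 2P_{NetOne} = 0 ⇒ P_{LinkUp} = 349/6 + (1/3)P_{NetOne}.
Similarly P_{NetOne} = 194/3 + (1/3)P_{LinkUp}.
Solving the two reaction functions simultaneously: (1 − (1/3)(1/3))P_{LinkUp} = 349/6 + (1/3)·(194/3), so (8/9)P_{LinkUp} = 1435/18 and P_{LinkUp} = 89.6875.
Then P_{NetOne} = 194/3 + (1/3)·89.6875 = 94.5625.
q_{LinkUp} = 340 − 3·89.6875 + 2·94.5625 = 260.0625.

260.0625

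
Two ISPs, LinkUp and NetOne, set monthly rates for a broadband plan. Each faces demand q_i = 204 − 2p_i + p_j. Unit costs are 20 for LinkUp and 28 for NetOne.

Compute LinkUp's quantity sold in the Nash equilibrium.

LinkUp's profit: π = (p_{LinkUp} − 20)(204 − 2p_{LinkUp} + p_{NetOne}).
∂π/∂p_{LinkUp} = 244 − 4p_{LinkUp} + p_{NetOne} = 0 ⇒ p_{LinkUp} = 61 + 0.25p_{NetOne}.
Similarly p_{NetOne} = 65 + 0.25p_{LinkUp}.
Solving the two reaction functions simultaneously: (1 − (0.25)(0.25))p_{LinkUp} = 61 + 0.25·65, so 0.9375p_{LinkUp} = 77.25 and p_{LinkUp} = 82.4.
Then p_{NetOne} = 65 + 0.25·82.4 = 85.6.
q_{LinkUp} = 204 − 2·82.4 + 85.6 = 124.8.

124.8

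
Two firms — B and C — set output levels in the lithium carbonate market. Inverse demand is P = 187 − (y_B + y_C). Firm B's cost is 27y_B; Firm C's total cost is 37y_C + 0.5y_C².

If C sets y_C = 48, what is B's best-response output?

Firm B's profit: π = y_B(187 − (y_B + y_C)) − 27y_B.
∂π/∂y_B = 160 − 2y_B − y_C = 0, so y_B = 80 − 0.5y_C.
At y_C = 48: y_B = 80 − 0.5·48 = 56.

56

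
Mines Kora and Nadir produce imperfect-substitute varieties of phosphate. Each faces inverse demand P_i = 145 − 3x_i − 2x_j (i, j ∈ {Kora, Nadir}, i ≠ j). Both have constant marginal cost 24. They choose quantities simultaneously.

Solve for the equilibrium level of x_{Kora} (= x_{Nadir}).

15.125

Mine Kora's profit: π = x_{Kora}(145 − 3x_{Kora} − 2x_{Nadir}) − 24x_{Kora}.
∂π/∂x_{Kora} = 121 − 6x_{Kora} − 2x_{Nadir} = 0 ⇒ x_{Kora} = 121/6 − (1/3)x_{Nadir}.
Setting x_{Kora} = x_{Nadir} in the reaction function: x_{Kora} = 121/6 − (1/3)x_{Kora}, so x_{Kora} = (121/6) / (4/3) = 15.125.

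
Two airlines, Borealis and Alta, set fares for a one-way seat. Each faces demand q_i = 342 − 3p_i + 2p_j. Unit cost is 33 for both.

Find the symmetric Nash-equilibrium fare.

110.25

Borealis's profit: π = (p_{Borealis} − 33)(342 − 3p_{Borealis} + 2p_{Alta}).
∂π/∂p_{Borealis} = 441 − 6p_{Borealis} + 2p_{Alta} = 0 ⇒ p_{Borealis} = 73.5 + (1/3)p_{Alta}.
Setting p_{Borealis} = p_{Alta} in the reaction function: p_{Borealis} = 73.5 + (1/3)p_{Borealis}, so p_{Borealis} = 73.5 / (2/3) = 110.25.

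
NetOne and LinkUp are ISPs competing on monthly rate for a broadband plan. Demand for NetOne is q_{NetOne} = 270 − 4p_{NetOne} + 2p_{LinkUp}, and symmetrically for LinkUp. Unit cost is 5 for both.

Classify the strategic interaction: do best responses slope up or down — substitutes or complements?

strategic complements

NetOne's profit: π = (p_{NetOne} − 5)(270 − 4p_{NetOne} + 2p_{LinkUp}).
∂π/∂p_{NetOne} = 290 − 8p_{NetOne} + 2p_{LinkUp} = 0 ⇒ p_{NetOne} = 36.25 + 0.25p_{LinkUp}.
The best-response slope dp_{NetOne}/dp_{LinkUp} = 0.25 > 0: the reaction function is upward-sloping, so the choices are strategic complements.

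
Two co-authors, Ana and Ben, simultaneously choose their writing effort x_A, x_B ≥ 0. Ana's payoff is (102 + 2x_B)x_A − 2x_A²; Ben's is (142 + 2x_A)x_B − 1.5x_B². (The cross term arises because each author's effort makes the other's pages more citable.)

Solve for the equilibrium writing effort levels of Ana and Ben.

73.75, 96.5

Expanding Ana's payoff: 102x_A + 2x_Bx_A − 2x_A².
∂π/∂x_A = 102 + 2x_B − 4x_A = 0, so x_A = 25.5 + 0.5x_B.
Likewise for Ben: x_B = 142/3 + (2/3)x_A.
Solving the two reaction functions simultaneously: (1 − (0.5)(2/3))x_A = 25.5 + 0.5·(142/3), so (2/3)x_A = 295/6 and x_A = 73.75.
Then x_B = 142/3 + (2/3)·73.75 = 96.5.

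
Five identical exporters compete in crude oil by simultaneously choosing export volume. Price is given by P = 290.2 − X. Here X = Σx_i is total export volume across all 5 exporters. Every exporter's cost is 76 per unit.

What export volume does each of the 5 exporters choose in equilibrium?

A representative exporter's profit is π_i = x_i(290.2 − X) − 76x_i, with X = x_i + Σ_{j≠i} x_j.
First-order condition: 214.2 − 2x_i − Σ_{j≠i} x_j = 0.
Imposing symmetry (x_j = x for all j) turns Σ_{j≠i} x_j into 4x, so 214.2 = 6x and x = 35.7.

35.7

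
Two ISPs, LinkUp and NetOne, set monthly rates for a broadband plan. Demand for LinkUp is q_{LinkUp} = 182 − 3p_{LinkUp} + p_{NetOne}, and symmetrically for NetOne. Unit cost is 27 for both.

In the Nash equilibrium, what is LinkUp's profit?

LinkUp's profit: π = (p_{LinkUp} − 27)(182 − 3p_{LinkUp} + p_{NetOne}).
∂π/∂p_{LinkUp} = 263 − 6p_{LinkUp} + p_{NetOne} = 0 ⇒ p_{LinkUp} = 263/6 + (1/6)p_{NetOne}.
Setting p_{LinkUp} = p_{NetOne} in the reaction function: p_{LinkUp} = 263/6 + (1/6)p_{LinkUp}, so p_{LinkUp} = (263/6) / (5/6) = 52.6.
q_{LinkUp} = 182 − 3·52.6 + 52.6 = 76.8.
Profit = (52.6 − 27)·76.8 = 1966.08.

1966.08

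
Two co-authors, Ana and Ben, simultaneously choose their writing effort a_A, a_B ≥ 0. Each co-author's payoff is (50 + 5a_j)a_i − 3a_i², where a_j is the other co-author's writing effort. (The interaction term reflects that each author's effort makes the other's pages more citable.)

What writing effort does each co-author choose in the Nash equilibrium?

50

Ana's payoff is (50 + 5a_B)a_A − 3a_A².
∂π/∂a_A = 50 + 5a_B − 6a_A = 0, so a_A = 25/3 + (5/6)a_B.
By symmetry a_B = a_A; substituting into the reaction function, (1/6)a_A = 25/3 and a_A = 50.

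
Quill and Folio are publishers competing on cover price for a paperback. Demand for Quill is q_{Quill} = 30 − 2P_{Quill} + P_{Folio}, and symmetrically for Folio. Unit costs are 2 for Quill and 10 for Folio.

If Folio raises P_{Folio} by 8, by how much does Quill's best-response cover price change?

2

Quill's profit: π = (P_{Quill} − 2)(30 − 2P_{Quill} + P_{Folio}).
∂π/∂P_{Quill} = 34 − 4P_{Quill} + P_{Folio} = 0 ⇒ P_{Quill} = 8.5 + 0.25P_{Folio}.
The reaction-function slope is 0.25, so an 8-unit rise in P_{Folio} moves P_{Quill} by 0.25 × 8 = 2. Quill's best response rises — the actions are strategic complements.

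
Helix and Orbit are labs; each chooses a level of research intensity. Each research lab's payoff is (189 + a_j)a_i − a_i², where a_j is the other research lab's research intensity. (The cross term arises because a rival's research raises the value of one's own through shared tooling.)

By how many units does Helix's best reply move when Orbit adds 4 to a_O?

Helix's payoff is (189 + a_O)a_H − a_H².
∂π/∂a_H = 189 + a_O − 2a_H = 0, so a_H = 94.5 + 0.5a_O.
The reaction-function slope is 0.5, so a 4-unit rise in a_O moves a_H by 0.5 × 4 = 2. Helix's best response rises — the actions are strategic complements.

2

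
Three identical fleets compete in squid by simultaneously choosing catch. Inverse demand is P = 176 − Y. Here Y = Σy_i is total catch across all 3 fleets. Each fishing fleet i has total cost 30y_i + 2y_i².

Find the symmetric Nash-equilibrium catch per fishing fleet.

18.25

A representative fishing fleet's profit is π_i = y_i(176 − Y) − 30y_i − 2y_i², with Y = y_i + Σ_{j≠i} y_j.
First-order condition: 146 − 6y_i − Σ_{j≠i} y_j = 0.
Imposing symmetry (y_j = y for all j) turns Σ_{j≠i} y_j into 2y, so 146 = 8y and y = 18.25.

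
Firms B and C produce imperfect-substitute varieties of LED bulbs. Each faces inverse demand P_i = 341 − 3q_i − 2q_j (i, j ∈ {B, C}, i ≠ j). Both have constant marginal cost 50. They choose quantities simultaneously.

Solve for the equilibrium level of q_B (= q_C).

Firm B's profit: π = q_B(341 − 3q_B − 2q_C) − 50q_B.
∂π/∂q_B = 291 − 6q_B − 2q_C = 0 ⇒ q_B = 48.5 − (1/3)q_C.
Setting q_B = q_C in the reaction function: q_B = 48.5 − (1/3)q_B, so q_B = 48.5 / (4/3) = 36.375.

36.375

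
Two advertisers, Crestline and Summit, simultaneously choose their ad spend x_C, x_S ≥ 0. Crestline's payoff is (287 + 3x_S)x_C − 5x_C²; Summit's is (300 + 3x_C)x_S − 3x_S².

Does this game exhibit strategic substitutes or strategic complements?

strategic complements

Expanding Crestline's payoff: 287x_C + 3x_Sx_C − 5x_C².
∂π/∂x_C = 287 + 3x_S − 10x_C = 0, so x_C = 28.7 + 0.3x_S.
The best-response slope dx_C/dx_S = 0.3 > 0: the reaction function is upward-sloping, so the choices are strategic complements.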